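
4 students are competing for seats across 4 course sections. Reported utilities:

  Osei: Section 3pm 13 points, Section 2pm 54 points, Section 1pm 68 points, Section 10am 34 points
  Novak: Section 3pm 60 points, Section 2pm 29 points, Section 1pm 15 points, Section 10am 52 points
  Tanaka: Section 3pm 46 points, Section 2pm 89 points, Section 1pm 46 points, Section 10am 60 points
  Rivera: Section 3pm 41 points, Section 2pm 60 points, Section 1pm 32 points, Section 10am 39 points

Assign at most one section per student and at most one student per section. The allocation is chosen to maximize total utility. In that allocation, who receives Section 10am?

Treat this as an assignment problem: match each student to one section.
Optimal: Osei→Section 1pm (68 points), Novak→Section 3pm (60 points), Tanaka→Section 2pm (89 points), Rivera→Section 10am (39 points) — total 68+60+89+39 = 256 points.
Swapping Novak↔Tanaka (Novak→Section 2pm 29 points, Tanaka→Section 3pm 46 points) loses 74.
Rivera's own top section is Section 2pm (60 points), but forcing Rivera→Section 2pm and reassigning the rest optimally gives only 248 points — worse by 8.

Rivera receives Section 10am.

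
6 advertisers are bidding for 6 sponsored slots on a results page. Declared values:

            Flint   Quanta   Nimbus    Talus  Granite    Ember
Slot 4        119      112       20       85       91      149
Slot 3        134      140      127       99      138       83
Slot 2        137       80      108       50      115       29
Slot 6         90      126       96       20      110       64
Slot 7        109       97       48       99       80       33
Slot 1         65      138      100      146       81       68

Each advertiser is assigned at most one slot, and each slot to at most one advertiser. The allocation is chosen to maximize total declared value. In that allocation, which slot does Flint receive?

Optimal: Flint→Slot 7 ($109), Quanta→Slot 6 ($126), Nimbus→Slot 2 ($108), Talus→Slot 1 ($146), Granite→Slot 3 ($138), Ember→Slot 4 ($149) — total 109+126+108+146+138+149 = $776.
Column-greedy (each slot in turn goes to its best remaining advertiser) gives $735, worse by 41.
Flint's own top slot is Slot 2 ($137), but forcing Flint→Slot 2 and reassigning the rest optimally gives only $766 — worse by 10.

Flint receives Slot 7.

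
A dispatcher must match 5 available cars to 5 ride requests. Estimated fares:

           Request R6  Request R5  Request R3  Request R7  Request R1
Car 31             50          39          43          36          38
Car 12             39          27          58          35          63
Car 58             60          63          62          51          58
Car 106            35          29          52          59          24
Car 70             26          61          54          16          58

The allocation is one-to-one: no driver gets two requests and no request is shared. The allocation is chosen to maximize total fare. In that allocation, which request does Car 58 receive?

Car 58 receives Request R3.

Optimal: Car 31→Request R6 ($50), Car 12→Request R1 ($63), Car 58→Request R3 ($62), Car 106→Request R7 ($59), Car 70→Request R5 ($61) — total 50+63+62+59+61 = $295.
Column-greedy (each request in turn goes to its best remaining driver) gives $276, worse by 19.
Next-best assignment: Car 31→Request R6, Car 12→Request R1, Car 58→Request R5, Car 106→Request R7, Car 70→Request R3 = $289.
No other one-to-one assignment exceeds $295.
Car 58's own top request is Request R5 ($63), but forcing Car 58→Request R5 and reassigning the rest optimally gives only $289 — worse by 6.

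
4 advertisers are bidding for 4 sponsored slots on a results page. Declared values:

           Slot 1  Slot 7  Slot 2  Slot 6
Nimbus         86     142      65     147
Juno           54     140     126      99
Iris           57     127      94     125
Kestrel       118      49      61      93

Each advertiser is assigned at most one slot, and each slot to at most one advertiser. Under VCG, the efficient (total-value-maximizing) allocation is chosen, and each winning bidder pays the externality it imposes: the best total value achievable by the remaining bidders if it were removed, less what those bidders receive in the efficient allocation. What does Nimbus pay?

Efficient allocation: Nimbus→Slot 6 ($147), Juno→Slot 2 ($126), Iris→Slot 7 ($127), Kestrel→Slot 1 ($118); total welfare W = $518.
Nimbus receives Slot 6 at value $147, so the others get W − 147 = $371.
Without Nimbus: best allocation of the remaining 3 bidders over all 4 slots is Juno→Slot 7 ($140), Iris→Slot 6 ($125), Kestrel→Slot 1 ($118), total $383.
VCG payment = (others' best without Nimbus) − (others' welfare with Nimbus) = 383 − 371 = $12.

Nimbus pays $12.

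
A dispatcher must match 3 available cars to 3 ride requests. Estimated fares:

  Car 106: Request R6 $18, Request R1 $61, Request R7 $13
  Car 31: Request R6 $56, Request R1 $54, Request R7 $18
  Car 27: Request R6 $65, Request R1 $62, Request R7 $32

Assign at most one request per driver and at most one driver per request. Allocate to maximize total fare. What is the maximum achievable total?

Maximum total: $149

Optimal: Car 106→Request R1 ($61), Car 31→Request R6 ($56), Car 27→Request R7 ($32) — total 61+56+32 = $149.
Max-entry greedy (repeatedly take the single best remaining cell) gives $144, worse by 5.
Next-best assignment: Car 106→Request R1, Car 31→Request R7, Car 27→Request R6 = $144.
Swapping Car 27↔Car 31 (Car 27→Request R6 $65, Car 31→Request R7 $18) loses 5.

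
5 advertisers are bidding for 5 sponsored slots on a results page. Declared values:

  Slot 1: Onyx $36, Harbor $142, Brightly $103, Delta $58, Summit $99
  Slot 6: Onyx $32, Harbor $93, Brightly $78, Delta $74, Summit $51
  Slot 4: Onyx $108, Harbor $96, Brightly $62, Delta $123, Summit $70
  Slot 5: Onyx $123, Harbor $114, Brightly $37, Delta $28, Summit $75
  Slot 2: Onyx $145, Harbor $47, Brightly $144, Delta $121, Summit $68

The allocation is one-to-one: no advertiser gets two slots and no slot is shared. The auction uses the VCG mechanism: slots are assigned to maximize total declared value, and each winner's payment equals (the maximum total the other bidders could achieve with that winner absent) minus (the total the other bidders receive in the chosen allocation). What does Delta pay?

Delta pays $19.

Efficient allocation: Onyx→Slot 5 ($123), Harbor→Slot 1 ($142), Brightly→Slot 2 ($144), Delta→Slot 4 ($123), Summit→Slot 6 ($51); total welfare W = $583.
Delta receives Slot 4 at value $123, so the others get W − 123 = $460.
Without Delta: best allocation of the remaining 4 bidders over all 5 slots is Onyx→Slot 5 ($123), Harbor→Slot 1 ($142), Brightly→Slot 2 ($144), Summit→Slot 4 ($70), total $479.
VCG payment = (others' best without Delta) − (others' welfare with Delta) = 479 − 460 = $19.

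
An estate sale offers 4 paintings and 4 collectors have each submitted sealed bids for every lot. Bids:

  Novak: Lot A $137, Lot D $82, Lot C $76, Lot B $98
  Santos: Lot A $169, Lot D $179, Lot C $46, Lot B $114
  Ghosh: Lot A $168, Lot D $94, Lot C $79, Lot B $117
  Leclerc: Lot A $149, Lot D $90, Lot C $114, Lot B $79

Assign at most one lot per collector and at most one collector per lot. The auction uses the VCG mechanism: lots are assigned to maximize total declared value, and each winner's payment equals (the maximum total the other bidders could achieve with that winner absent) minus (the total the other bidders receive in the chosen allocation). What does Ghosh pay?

Efficient allocation: Novak→Lot B ($98), Santos→Lot D ($179), Ghosh→Lot A ($168), Leclerc→Lot C ($114); total welfare W = $559.
Ghosh receives Lot A at value $168, so the others get W − 168 = $391.
Without Ghosh: best allocation of the remaining 3 bidders over all 4 lots is Novak→Lot A ($137), Santos→Lot D ($179), Leclerc→Lot C ($114), total $430.
VCG payment = (others' best without Ghosh) − (others' welfare with Ghosh) = 430 − 391 = $39.

Ghosh pays $39.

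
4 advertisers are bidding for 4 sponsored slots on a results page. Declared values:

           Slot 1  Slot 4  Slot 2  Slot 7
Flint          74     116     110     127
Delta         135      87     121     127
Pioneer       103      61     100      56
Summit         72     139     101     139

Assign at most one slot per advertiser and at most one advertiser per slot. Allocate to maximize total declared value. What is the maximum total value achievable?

Treat this as an assignment problem: match each advertiser to one slot.
Optimal: Flint→Slot 7 ($127), Delta→Slot 1 ($135), Pioneer→Slot 2 ($100), Summit→Slot 4 ($139) — total 127+135+100+139 = $501.
Swapping Flint↔Delta (Flint→Slot 1 $74, Delta→Slot 7 $127) loses 61.
Checked against all permutations: $501 is optimal.

Max total: $501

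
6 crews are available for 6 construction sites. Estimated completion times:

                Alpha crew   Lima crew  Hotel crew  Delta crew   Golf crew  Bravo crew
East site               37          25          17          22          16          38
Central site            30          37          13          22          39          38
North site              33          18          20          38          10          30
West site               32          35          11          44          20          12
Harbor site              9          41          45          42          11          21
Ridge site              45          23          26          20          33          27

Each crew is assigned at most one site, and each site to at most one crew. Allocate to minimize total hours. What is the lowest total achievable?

Min total: 88 hours

Optimal: Alpha crew→Harbor site (9 hours), Lima crew→North site (18 hours), Hotel crew→Central site (13 hours), Delta crew→Ridge site (20 hours), Golf crew→East site (16 hours), Bravo crew→West site (12 hours) — total 9+18+13+20+16+12 = 88 hours.
Row-greedy (each crew in turn takes its cheapest remaining site) gives 112 hours, worse by 24.
Next-best assignment: Alpha crew→Harbor site, Lima crew→East site, Hotel crew→Central site, Delta crew→Ridge site, Golf crew→North site, Bravo crew→West site = 89 hours.
Every other assignment is strictly worse.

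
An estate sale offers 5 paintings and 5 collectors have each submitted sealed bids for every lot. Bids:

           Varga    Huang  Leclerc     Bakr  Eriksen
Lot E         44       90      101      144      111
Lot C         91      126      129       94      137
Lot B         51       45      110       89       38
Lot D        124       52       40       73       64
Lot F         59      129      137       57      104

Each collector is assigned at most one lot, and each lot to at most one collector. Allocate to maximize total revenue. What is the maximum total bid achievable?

Maximum total: $644

This is the linear assignment problem.
Optimal: Varga→Lot D ($124), Huang→Lot F ($129), Leclerc→Lot B ($110), Bakr→Lot E ($144), Eriksen→Lot C ($137) — total 124+129+110+144+137 = $644.
Max-entry greedy (repeatedly take the single best remaining cell) gives $587, worse by 57.
Swapping Leclerc↔Bakr (Leclerc→Lot E $101, Bakr→Lot B $89) loses 64.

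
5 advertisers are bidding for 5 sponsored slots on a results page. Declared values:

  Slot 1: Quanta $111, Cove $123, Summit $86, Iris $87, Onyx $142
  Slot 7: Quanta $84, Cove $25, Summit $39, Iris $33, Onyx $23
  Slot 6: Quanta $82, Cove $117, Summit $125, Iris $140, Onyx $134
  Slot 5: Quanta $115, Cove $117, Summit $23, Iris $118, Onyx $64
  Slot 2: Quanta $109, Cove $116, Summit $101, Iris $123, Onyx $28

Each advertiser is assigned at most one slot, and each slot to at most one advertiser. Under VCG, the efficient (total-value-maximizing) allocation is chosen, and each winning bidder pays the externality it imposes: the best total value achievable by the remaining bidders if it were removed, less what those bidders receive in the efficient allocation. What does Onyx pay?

Efficient allocation: Quanta→Slot 7 ($84), Cove→Slot 5 ($117), Summit→Slot 6 ($125), Iris→Slot 2 ($123), Onyx→Slot 1 ($142); total welfare W = $591.
Onyx receives Slot 1 at value $142, so the others get W − 142 = $449.
Without Onyx: best allocation of the remaining 4 bidders over all 5 slots is Quanta→Slot 5 ($115), Cove→Slot 1 ($123), Summit→Slot 6 ($125), Iris→Slot 2 ($123), total $486.
VCG payment = (others' best without Onyx) − (others' welfare with Onyx) = 486 − 449 = $37.

Onyx pays $37.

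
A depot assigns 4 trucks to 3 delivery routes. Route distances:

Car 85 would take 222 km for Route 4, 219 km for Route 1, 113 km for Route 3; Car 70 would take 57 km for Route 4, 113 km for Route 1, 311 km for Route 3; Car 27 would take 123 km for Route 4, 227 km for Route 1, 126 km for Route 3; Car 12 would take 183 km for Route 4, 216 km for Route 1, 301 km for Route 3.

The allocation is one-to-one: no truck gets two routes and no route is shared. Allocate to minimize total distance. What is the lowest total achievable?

Optimal: Car 27→Route 4 (123 km), Car 70→Route 1 (113 km), Car 85→Route 3 (113 km) — total 123+113+113 = 349 km.
Min-entry greedy (repeatedly take the single cheapest remaining cell) gives 386 km, worse by 37.
Swapping Car 27↔Car 70 (Car 27→Route 1 227 km, Car 70→Route 4 57 km) adds 48.
Checked against all permutations: 349 km is optimal.

Min total: 349 km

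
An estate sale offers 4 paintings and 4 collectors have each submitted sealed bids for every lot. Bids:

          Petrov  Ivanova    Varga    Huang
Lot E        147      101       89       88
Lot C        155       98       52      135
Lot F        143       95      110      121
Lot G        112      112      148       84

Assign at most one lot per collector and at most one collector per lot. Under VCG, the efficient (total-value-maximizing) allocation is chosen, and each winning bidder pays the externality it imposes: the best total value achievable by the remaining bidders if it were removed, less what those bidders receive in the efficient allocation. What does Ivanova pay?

Ivanova pays $4.

Efficient allocation: Petrov→Lot F ($143), Ivanova→Lot E ($101), Varga→Lot G ($148), Huang→Lot C ($135); total welfare W = $527.
Ivanova receives Lot E at value $101, so the others get W − 101 = $426.
Without Ivanova: best allocation of the remaining 3 bidders over all 4 lots is Petrov→Lot E ($147), Varga→Lot G ($148), Huang→Lot C ($135), total $430.
VCG payment = (others' best without Ivanova) − (others' welfare with Ivanova) = 430 − 426 = $4.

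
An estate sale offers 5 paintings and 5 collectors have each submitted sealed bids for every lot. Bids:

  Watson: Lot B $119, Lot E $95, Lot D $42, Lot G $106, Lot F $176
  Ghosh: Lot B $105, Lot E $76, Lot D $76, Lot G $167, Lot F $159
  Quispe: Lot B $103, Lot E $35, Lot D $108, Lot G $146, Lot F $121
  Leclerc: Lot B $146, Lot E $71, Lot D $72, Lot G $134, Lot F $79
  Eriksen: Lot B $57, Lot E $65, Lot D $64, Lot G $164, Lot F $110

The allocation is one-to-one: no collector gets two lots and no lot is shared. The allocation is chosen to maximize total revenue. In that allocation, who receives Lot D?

Quispe receives Lot D.

Optimal: Watson→Lot E ($95), Ghosh→Lot F ($159), Quispe→Lot D ($108), Leclerc→Lot B ($146), Eriksen→Lot G ($164) — total 95+159+108+146+164 = $672.
Max-entry greedy (repeatedly take the single best remaining cell) gives $662, worse by 10.
Quispe's own top lot is Lot G ($146), but forcing Quispe→Lot G and reassigning the rest optimally gives only $610 — worse by 62.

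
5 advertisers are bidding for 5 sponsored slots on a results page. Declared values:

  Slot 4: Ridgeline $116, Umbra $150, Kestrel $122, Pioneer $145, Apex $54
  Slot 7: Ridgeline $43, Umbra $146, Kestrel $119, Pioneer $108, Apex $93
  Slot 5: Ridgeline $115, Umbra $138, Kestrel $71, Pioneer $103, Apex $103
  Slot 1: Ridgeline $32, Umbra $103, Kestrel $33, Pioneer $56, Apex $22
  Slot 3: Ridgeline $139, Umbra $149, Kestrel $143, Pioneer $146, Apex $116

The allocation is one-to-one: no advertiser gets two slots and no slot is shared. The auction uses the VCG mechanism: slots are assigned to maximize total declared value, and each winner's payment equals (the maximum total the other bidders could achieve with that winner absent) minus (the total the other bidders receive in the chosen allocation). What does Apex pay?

Efficient allocation: Ridgeline→Slot 3 ($139), Umbra→Slot 1 ($103), Kestrel→Slot 7 ($119), Pioneer→Slot 4 ($145), Apex→Slot 5 ($103); total welfare W = $609.
Apex receives Slot 5 at value $103, so the others get W − 103 = $506.
Without Apex: best allocation of the remaining 4 bidders over all 5 slots is Ridgeline→Slot 5 ($115), Umbra→Slot 7 ($146), Kestrel→Slot 3 ($143), Pioneer→Slot 4 ($145), total $549.
VCG payment = (others' best without Apex) − (others' welfare with Apex) = 549 − 506 = $43.

Apex pays $43.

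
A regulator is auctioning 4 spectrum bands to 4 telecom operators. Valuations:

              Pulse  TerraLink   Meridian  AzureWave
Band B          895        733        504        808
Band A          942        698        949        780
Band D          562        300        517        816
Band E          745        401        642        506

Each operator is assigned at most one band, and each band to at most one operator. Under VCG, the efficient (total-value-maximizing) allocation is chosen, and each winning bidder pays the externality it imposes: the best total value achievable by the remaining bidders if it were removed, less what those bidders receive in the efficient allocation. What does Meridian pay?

Meridian pays $197M.

Efficient allocation: Pulse→Band E ($745M), TerraLink→Band B ($733M), Meridian→Band A ($949M), AzureWave→Band D ($816M); total welfare W = $3243M.
Meridian receives Band A at value $949M, so the others get W − 949 = $2294M.
Without Meridian: best allocation of the remaining 3 bidders over all 4 bands is Pulse→Band A ($942M), TerraLink→Band B ($733M), AzureWave→Band D ($816M), total $2491M.
VCG payment = (others' best without Meridian) − (others' welfare with Meridian) = 2491 − 2294 = $197M.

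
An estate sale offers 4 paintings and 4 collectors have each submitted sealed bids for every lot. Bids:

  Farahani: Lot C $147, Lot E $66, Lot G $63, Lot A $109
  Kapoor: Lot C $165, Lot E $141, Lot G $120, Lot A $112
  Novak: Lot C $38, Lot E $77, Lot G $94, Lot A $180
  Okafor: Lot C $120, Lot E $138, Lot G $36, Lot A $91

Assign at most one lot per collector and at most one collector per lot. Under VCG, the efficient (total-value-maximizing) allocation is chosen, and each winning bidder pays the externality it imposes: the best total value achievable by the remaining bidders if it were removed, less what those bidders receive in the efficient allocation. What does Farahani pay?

Efficient allocation: Farahani→Lot C ($147), Kapoor→Lot G ($120), Novak→Lot A ($180), Okafor→Lot E ($138); total welfare W = $585.
Farahani receives Lot C at value $147, so the others get W − 147 = $438.
Without Farahani: best allocation of the remaining 3 bidders over all 4 lots is Kapoor→Lot C ($165), Novak→Lot A ($180), Okafor→Lot E ($138), total $483.
VCG payment = (others' best without Farahani) − (others' welfare with Farahani) = 483 − 438 = $45.

Farahani pays $45.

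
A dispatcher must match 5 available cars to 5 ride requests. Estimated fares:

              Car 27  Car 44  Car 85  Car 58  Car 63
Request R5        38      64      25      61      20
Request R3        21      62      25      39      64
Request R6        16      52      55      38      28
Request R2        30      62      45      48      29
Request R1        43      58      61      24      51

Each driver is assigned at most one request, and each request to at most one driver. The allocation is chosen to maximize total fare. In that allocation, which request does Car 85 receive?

Car 85 receives Request R6.

This is the linear assignment problem.
Optimal: Car 27→Request R1 ($43), Car 44→Request R2 ($62), Car 85→Request R6 ($55), Car 58→Request R5 ($61), Car 63→Request R3 ($64) — total 43+62+55+61+64 = $285.
Column-greedy (each request in turn goes to its best remaining driver) gives $274, worse by 11.
Swapping Car 63↔Car 85 (Car 63→Request R6 $28, Car 85→Request R3 $25) loses 66.
Checked against all permutations: $285 is optimal.
Car 85's own top request is Request R1 ($61), but forcing Car 85→Request R1 and reassigning the rest optimally gives only $268 — worse by 17.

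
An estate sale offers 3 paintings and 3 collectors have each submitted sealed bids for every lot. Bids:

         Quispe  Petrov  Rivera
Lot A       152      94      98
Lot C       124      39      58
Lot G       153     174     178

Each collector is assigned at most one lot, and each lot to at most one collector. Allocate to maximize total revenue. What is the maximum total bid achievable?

Maximum total: $396

This is the linear assignment problem.
Optimal: Quispe→Lot C ($124), Petrov→Lot A ($94), Rivera→Lot G ($178) — total 124+94+178 = $396.
Row-greedy (each collector in turn takes its best remaining lot) gives $305, worse by 91.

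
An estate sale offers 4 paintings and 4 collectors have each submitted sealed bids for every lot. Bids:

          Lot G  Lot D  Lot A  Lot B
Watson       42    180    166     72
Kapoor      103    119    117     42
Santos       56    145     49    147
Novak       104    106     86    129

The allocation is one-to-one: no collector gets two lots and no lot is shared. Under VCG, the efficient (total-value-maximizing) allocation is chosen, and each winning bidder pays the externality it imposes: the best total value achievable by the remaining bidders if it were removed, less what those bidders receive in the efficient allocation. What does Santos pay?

Santos pays $25.

Efficient allocation: Watson→Lot D ($180), Kapoor→Lot A ($117), Santos→Lot B ($147), Novak→Lot G ($104); total welfare W = $548.
Santos receives Lot B at value $147, so the others get W − 147 = $401.
Without Santos: best allocation of the remaining 3 bidders over all 4 lots is Watson→Lot D ($180), Kapoor→Lot A ($117), Novak→Lot B ($129), total $426.
VCG payment = (others' best without Santos) − (others' welfare with Santos) = 426 − 401 = $25.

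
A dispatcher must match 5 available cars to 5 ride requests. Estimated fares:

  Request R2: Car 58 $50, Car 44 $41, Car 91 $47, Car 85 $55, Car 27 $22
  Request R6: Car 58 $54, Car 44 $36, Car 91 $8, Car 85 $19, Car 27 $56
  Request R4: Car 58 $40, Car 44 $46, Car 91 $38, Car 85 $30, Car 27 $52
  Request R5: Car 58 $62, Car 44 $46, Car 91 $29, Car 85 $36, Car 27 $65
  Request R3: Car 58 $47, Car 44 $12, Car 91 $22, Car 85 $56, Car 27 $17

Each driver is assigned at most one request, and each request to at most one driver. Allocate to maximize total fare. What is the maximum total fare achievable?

This is a one-to-one assignment (maximum-weight bipartite matching).
Optimal: Car 58→Request R6 ($54), Car 44→Request R4 ($46), Car 91→Request R2 ($47), Car 85→Request R3 ($56), Car 27→Request R5 ($65) — total 54+46+47+56+65 = $268.
Row-greedy (each driver in turn takes its best remaining request) gives $267, worse by 1.

Maximum total: $268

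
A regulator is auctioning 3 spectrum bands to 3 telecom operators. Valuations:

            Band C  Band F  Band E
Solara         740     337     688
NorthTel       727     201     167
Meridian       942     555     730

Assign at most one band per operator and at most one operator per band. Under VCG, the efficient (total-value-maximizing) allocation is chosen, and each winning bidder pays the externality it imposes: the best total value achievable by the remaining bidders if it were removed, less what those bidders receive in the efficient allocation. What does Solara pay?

Solara pays $175M.

Efficient allocation: Solara→Band E ($688M), NorthTel→Band C ($727M), Meridian→Band F ($555M); total welfare W = $1970M.
Solara receives Band E at value $688M, so the others get W − 688 = $1282M.
Without Solara: best allocation of the remaining 2 bidders over all 3 bands is NorthTel→Band C ($727M), Meridian→Band E ($730M), total $1457M.
VCG payment = (others' best without Solara) − (others' welfare with Solara) = 1457 − 1282 = $175M.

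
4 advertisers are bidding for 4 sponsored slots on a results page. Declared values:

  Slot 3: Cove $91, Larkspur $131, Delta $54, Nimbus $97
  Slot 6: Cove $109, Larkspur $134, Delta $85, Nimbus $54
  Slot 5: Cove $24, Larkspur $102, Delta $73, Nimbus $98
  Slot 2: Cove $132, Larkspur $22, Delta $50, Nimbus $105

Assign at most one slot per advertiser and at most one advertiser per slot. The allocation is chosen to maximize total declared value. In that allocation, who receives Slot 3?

Optimal: Cove→Slot 2 ($132), Larkspur→Slot 3 ($131), Delta→Slot 6 ($85), Nimbus→Slot 5 ($98) — total 132+131+85+98 = $446.
Row-greedy (each advertiser in turn takes its best remaining slot) gives $436, worse by 10.
Larkspur's own top slot is Slot 6 ($134), but forcing Larkspur→Slot 6 and reassigning the rest optimally gives only $436 — worse by 10.

Larkspur receives Slot 3.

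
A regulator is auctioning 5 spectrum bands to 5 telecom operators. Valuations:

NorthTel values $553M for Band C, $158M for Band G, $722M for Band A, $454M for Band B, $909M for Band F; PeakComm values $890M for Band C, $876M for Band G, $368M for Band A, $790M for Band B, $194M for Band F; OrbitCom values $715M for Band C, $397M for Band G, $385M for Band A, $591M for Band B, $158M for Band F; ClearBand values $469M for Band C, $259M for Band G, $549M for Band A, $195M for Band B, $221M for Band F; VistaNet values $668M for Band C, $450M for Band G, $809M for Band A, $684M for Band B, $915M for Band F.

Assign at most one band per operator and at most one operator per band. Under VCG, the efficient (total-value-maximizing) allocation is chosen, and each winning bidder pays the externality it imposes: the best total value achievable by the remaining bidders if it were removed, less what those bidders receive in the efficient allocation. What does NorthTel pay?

Efficient allocation: NorthTel→Band F ($909M), PeakComm→Band G ($876M), OrbitCom→Band C ($715M), ClearBand→Band A ($549M), VistaNet→Band B ($684M); total welfare W = $3733M.
NorthTel receives Band F at value $909M, so the others get W − 909 = $2824M.
Without NorthTel: best allocation of the remaining 4 bidders over all 5 bands is PeakComm→Band G ($876M), OrbitCom→Band C ($715M), ClearBand→Band A ($549M), VistaNet→Band F ($915M), total $3055M.
VCG payment = (others' best without NorthTel) − (others' welfare with NorthTel) = 3055 − 2824 = $231M.

NorthTel pays $231M.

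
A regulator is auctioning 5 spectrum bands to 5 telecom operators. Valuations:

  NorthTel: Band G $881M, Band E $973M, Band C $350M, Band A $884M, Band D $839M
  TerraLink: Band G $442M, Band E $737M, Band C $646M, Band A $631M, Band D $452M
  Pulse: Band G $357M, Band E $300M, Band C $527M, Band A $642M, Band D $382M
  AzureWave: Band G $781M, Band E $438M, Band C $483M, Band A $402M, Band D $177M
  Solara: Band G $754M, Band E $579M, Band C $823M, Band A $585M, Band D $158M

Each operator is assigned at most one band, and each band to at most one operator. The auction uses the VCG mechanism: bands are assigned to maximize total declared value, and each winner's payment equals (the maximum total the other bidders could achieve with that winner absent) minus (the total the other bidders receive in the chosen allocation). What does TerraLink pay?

TerraLink pays $134M.

Efficient allocation: NorthTel→Band D ($839M), TerraLink→Band E ($737M), Pulse→Band A ($642M), AzureWave→Band G ($781M), Solara→Band C ($823M); total welfare W = $3822M.
TerraLink receives Band E at value $737M, so the others get W − 737 = $3085M.
Without TerraLink: best allocation of the remaining 4 bidders over all 5 bands is NorthTel→Band E ($973M), Pulse→Band A ($642M), AzureWave→Band G ($781M), Solara→Band C ($823M), total $3219M.
VCG payment = (others' best without TerraLink) − (others' welfare with TerraLink) = 3219 − 3085 = $134M.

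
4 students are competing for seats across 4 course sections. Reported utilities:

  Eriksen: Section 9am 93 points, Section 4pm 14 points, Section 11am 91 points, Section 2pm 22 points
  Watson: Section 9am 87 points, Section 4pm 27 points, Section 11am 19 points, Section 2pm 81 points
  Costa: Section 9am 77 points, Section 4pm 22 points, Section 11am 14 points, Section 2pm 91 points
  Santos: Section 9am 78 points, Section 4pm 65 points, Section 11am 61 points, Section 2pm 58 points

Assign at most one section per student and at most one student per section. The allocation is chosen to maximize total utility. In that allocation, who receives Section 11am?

Optimal: Eriksen→Section 11am (91 points), Watson→Section 9am (87 points), Costa→Section 2pm (91 points), Santos→Section 4pm (65 points) — total 91+87+91+65 = 334 points.
Row-greedy (each student in turn takes its best remaining section) gives 257 points, worse by 77.
Swapping Eriksen↔Watson (Eriksen→Section 9am 93 points, Watson→Section 11am 19 points) loses 66.
Eriksen's own top section is Section 9am (93 points), but forcing Eriksen→Section 9am and reassigning the rest optimally gives only 272 points — worse by 62.

Eriksen receives Section 11am.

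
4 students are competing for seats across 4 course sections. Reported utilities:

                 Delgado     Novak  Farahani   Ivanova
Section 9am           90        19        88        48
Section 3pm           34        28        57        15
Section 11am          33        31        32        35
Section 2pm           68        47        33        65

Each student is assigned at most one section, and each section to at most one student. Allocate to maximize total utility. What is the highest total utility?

Max total: 243 points

Optimal: Delgado→Section 9am (90 points), Novak→Section 11am (31 points), Farahani→Section 3pm (57 points), Ivanova→Section 2pm (65 points) — total 90+31+57+65 = 243 points.
Column-greedy (each section in turn goes to its best remaining student) gives 229 points, worse by 14.
Next-best assignment: Delgado→Section 9am, Novak→Section 2pm, Farahani→Section 3pm, Ivanova→Section 11am = 229 points.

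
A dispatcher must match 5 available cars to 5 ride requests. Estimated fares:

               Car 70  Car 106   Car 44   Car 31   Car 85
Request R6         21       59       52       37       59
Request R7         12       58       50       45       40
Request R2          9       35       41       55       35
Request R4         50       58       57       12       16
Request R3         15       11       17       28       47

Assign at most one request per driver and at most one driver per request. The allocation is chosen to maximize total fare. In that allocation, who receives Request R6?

This is a one-to-one assignment (maximum-weight bipartite matching).
Optimal: Car 70→Request R4 ($50), Car 106→Request R7 ($58), Car 44→Request R6 ($52), Car 31→Request R2 ($55), Car 85→Request R3 ($47) — total 50+58+52+55+47 = $262.
Column-greedy (each request in turn goes to its best remaining driver) gives $261, worse by 1.
Car 44's own top request is Request R4 ($57), but forcing Car 44→Request R4 and reassigning the rest optimally gives only $244 — worse by 18.

Car 44 receives Request R6.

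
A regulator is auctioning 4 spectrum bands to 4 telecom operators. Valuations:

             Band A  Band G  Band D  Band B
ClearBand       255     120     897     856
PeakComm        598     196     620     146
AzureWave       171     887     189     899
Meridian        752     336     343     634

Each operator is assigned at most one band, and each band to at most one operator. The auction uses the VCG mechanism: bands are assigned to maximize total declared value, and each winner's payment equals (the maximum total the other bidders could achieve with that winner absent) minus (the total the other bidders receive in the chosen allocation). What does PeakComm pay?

Efficient allocation: ClearBand→Band B ($856M), PeakComm→Band D ($620M), AzureWave→Band G ($887M), Meridian→Band A ($752M); total welfare W = $3115M.
PeakComm receives Band D at value $620M, so the others get W − 620 = $2495M.
Without PeakComm: best allocation of the remaining 3 bidders over all 4 bands is ClearBand→Band D ($897M), AzureWave→Band B ($899M), Meridian→Band A ($752M), total $2548M.
VCG payment = (others' best without PeakComm) − (others' welfare with PeakComm) = 2548 − 2495 = $53M.

PeakComm pays $53M.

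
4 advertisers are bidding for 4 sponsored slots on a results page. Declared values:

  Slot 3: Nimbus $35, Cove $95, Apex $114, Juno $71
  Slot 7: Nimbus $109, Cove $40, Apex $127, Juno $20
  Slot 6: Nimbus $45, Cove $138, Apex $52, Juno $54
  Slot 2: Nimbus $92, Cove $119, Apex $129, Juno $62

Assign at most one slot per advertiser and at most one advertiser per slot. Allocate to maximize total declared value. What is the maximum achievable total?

This is the linear assignment problem.
Optimal: Nimbus→Slot 7 ($109), Cove→Slot 6 ($138), Apex→Slot 2 ($129), Juno→Slot 3 ($71) — total 109+138+129+71 = $447.
Column-greedy (each slot in turn goes to its best remaining advertiser) gives $423, worse by 24.
Next-best assignment: Nimbus→Slot 2, Cove→Slot 6, Apex→Slot 7, Juno→Slot 3 = $428.
Swapping Juno↔Cove (Juno→Slot 6 $54, Cove→Slot 3 $95) loses 60.
No other one-to-one assignment exceeds $447.

Maximum total: $447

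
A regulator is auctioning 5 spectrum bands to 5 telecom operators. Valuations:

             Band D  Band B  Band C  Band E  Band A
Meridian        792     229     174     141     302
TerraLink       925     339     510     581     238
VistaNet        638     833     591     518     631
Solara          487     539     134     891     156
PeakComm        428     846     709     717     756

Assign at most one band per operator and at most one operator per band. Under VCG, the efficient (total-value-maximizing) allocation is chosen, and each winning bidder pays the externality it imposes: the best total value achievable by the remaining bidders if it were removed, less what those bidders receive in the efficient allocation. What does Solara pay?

Solara pays $71M.

Efficient allocation: Meridian→Band D ($792M), TerraLink→Band C ($510M), VistaNet→Band B ($833M), Solara→Band E ($891M), PeakComm→Band A ($756M); total welfare W = $3782M.
Solara receives Band E at value $891M, so the others get W − 891 = $2891M.
Without Solara: best allocation of the remaining 4 bidders over all 5 bands is Meridian→Band D ($792M), TerraLink→Band E ($581M), VistaNet→Band B ($833M), PeakComm→Band A ($756M), total $2962M.
VCG payment = (others' best without Solara) − (others' welfare with Solara) = 2962 − 2891 = $71M.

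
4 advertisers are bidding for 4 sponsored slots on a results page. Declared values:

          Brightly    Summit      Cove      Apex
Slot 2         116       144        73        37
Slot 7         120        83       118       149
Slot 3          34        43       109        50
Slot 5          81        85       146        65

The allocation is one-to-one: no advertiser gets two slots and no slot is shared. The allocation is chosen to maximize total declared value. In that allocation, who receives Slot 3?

Cove receives Slot 3.

Optimal: Brightly→Slot 5 ($81), Summit→Slot 2 ($144), Cove→Slot 3 ($109), Apex→Slot 7 ($149) — total 81+144+109+149 = $483.
Max-entry greedy (repeatedly take the single best remaining cell) gives $473, worse by 10.
Next-best assignment: Brightly→Slot 3, Summit→Slot 2, Cove→Slot 5, Apex→Slot 7 = $473.
Swapping Summit↔Brightly (Summit→Slot 5 $85, Brightly→Slot 2 $116) loses 24.
Checked against all permutations: $483 is optimal.
Cove's own top slot is Slot 5 ($146), but forcing Cove→Slot 5 and reassigning the rest optimally gives only $473 — worse by 10.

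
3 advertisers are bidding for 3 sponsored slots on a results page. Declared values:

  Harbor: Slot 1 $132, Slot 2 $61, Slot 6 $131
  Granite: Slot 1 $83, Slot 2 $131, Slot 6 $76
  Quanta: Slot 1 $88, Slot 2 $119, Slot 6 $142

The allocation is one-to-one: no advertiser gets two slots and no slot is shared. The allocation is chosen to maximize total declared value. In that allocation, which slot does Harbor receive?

Harbor receives Slot 1.

Optimal: Harbor→Slot 1 ($132), Granite→Slot 2 ($131), Quanta→Slot 6 ($142) — total 132+131+142 = $405.
Swapping Granite↔Quanta (Granite→Slot 6 $76, Quanta→Slot 2 $119) loses 78.
Every other assignment is strictly worse.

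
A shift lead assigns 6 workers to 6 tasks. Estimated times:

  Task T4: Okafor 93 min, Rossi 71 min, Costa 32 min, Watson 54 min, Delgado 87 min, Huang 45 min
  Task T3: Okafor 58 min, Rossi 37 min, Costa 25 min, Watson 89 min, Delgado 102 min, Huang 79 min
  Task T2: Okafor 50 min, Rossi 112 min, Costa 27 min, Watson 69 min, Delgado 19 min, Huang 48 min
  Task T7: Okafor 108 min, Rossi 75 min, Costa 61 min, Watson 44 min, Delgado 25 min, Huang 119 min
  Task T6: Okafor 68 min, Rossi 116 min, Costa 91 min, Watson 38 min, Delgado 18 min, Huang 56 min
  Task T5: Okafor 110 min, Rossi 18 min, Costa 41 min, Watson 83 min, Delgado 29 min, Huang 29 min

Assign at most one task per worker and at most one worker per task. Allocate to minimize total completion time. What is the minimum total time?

Minimum total: 200 min

This is the linear assignment problem.
Optimal: Okafor→Task T2 (50 min), Rossi→Task T5 (18 min), Costa→Task T3 (25 min), Watson→Task T7 (44 min), Delgado→Task T6 (18 min), Huang→Task T4 (45 min) — total 50+18+25+44+18+45 = 200 min.
Column-greedy (each task in turn goes to its cheapest remaining worker) gives 298 min, worse by 98.
Swapping Costa↔Delgado (Costa→Task T6 91 min, Delgado→Task T3 102 min) adds 150.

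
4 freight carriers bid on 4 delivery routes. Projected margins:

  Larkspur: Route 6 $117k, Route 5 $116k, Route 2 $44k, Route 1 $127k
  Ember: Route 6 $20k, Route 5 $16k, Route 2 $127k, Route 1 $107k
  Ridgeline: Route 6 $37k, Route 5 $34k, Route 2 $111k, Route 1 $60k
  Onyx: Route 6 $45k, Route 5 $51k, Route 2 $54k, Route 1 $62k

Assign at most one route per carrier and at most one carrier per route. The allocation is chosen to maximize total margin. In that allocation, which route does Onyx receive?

Onyx receives Route 5.

Optimal: Larkspur→Route 6 ($117k), Ember→Route 1 ($107k), Ridgeline→Route 2 ($111k), Onyx→Route 5 ($51k) — total 117+107+111+51 = $386k.
Max-entry greedy (repeatedly take the single best remaining cell) gives $342k, worse by 44.
Next-best assignment: Larkspur→Route 5, Ember→Route 1, Ridgeline→Route 2, Onyx→Route 6 = $379k.
Swapping Onyx↔Ember (Onyx→Route 1 $62k, Ember→Route 5 $16k) loses 80.
Onyx's own top route is Route 1 ($62k), but forcing Onyx→Route 1 and reassigning the rest optimally gives only $342k — worse by 44.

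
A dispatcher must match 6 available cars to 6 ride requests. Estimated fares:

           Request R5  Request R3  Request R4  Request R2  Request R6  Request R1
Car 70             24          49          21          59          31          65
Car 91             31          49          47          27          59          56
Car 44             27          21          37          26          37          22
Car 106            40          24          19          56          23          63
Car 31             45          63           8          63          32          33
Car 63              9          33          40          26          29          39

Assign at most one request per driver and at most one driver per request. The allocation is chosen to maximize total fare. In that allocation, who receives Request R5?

Optimal: Car 70→Request R2 ($59), Car 91→Request R6 ($59), Car 44→Request R5 ($27), Car 106→Request R1 ($63), Car 31→Request R3 ($63), Car 63→Request R4 ($40) — total 59+59+27+63+63+40 = $311.
Max-entry greedy (repeatedly take the single best remaining cell) gives $310, worse by 1.
Swapping Car 31↔Car 63 (Car 31→Request R4 $8, Car 63→Request R3 $33) loses 62.
Car 44's own top request is Request R4 ($37), but forcing Car 44→Request R4 and reassigning the rest optimally gives only $297 — worse by 14.

Car 44 receives Request R5.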